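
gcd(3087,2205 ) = 441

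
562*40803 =22931286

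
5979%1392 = 411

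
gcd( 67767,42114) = 3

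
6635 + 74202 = 80837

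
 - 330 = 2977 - 3307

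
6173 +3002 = 9175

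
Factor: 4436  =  2^2*1109^1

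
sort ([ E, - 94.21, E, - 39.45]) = [ - 94.21 , - 39.45 , E,E]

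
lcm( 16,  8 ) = 16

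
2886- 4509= - 1623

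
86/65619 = 86/65619 = 0.00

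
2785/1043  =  2785/1043 = 2.67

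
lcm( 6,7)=42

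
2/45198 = 1/22599 = 0.00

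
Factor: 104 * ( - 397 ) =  - 2^3*13^1*397^1 =- 41288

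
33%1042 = 33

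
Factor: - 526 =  -2^1 * 263^1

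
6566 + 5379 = 11945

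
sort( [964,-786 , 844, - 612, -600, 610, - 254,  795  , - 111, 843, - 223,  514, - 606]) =[ - 786, - 612, - 606, - 600, - 254, - 223, - 111,  514,  610,  795,  843 , 844, 964] 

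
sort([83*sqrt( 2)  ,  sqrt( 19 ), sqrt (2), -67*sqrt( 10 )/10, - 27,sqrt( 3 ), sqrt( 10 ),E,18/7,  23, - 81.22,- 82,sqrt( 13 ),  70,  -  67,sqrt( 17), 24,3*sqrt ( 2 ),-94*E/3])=[ - 94*E/3,  -  82, - 81.22 , - 67 , - 27, - 67*sqrt (10)/10, sqrt(2 ), sqrt( 3),  18/7,E , sqrt(10), sqrt ( 13 ), sqrt( 17 ),  3*sqrt( 2),  sqrt(19),23, 24,  70 , 83*sqrt( 2 ) ]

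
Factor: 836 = 2^2*11^1*19^1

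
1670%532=74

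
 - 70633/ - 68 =70633/68 =1038.72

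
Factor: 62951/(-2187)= - 3^( - 7)*7^1 * 17^1*23^2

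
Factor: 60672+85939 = 146611 = 271^1*541^1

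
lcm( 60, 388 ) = 5820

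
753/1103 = 753/1103 =0.68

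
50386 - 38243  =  12143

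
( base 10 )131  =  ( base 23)5g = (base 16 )83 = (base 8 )203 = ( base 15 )8b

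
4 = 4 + 0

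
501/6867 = 167/2289  =  0.07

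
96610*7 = 676270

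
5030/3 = 5030/3 =1676.67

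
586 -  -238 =824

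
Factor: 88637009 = 23^1*577^1 * 6679^1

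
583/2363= 583/2363 = 0.25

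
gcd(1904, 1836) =68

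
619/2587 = 619/2587 =0.24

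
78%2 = 0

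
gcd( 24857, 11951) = 1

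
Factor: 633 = 3^1* 211^1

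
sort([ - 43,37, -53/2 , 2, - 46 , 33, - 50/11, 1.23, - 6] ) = [ - 46, - 43,  -  53/2,  -  6,-50/11, 1.23, 2,33,37 ]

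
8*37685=301480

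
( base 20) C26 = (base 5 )123341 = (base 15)1681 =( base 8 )11356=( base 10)4846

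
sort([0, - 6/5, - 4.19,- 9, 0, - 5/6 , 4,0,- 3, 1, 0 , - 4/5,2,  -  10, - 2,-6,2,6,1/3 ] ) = [  -  10, - 9, - 6, - 4.19, - 3, - 2, - 6/5, - 5/6, -4/5,0 , 0, 0, 0,1/3,1,2, 2,  4,6 ]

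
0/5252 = 0 = 0.00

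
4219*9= 37971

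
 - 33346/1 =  - 33346   =  - 33346.00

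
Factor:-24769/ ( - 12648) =2^ ( - 3) * 3^(-1 )*47^1 = 47/24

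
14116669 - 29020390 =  - 14903721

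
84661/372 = 227 + 7/12  =  227.58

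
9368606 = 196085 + 9172521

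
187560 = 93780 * 2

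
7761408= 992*7824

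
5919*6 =35514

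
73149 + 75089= 148238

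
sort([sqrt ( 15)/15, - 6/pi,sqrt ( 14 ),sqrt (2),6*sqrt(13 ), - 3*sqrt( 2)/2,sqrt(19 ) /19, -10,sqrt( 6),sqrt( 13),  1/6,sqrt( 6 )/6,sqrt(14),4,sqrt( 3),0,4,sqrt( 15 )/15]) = [ - 10,-3*sqrt( 2 ) /2, - 6/pi,0,1/6,  sqrt( 19 ) /19,  sqrt(15 ) /15, sqrt(15)/15,sqrt( 6 ) /6,sqrt (2 ),sqrt ( 3 ),sqrt( 6),sqrt(  13),sqrt( 14),sqrt( 14),  4,4,6*sqrt( 13 ) ]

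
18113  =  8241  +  9872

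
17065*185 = 3157025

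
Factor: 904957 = 349^1*2593^1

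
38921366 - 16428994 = 22492372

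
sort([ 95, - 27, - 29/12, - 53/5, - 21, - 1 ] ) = [-27,-21, - 53/5, - 29/12,  -  1 , 95]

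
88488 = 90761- 2273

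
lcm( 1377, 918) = 2754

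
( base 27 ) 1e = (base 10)41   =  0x29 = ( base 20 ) 21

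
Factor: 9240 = 2^3*3^1*5^1*7^1*11^1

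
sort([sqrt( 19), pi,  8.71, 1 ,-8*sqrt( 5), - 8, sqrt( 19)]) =[ - 8*sqrt( 5),-8, 1, pi, sqrt (19)  ,  sqrt( 19), 8.71] 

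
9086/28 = 649/2 = 324.50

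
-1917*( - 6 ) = 11502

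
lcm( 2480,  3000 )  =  186000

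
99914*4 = 399656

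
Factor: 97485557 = 13^1*1433^1*5233^1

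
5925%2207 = 1511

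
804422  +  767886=1572308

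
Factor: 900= 2^2 * 3^2  *5^2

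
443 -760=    - 317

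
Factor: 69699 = 3^1*7^1*3319^1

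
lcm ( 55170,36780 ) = 110340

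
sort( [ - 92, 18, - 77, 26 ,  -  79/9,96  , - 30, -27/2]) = [- 92, - 77 ,- 30 , - 27/2, - 79/9,18,26, 96 ] 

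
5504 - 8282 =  - 2778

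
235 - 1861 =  - 1626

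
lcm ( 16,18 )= 144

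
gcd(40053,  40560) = 507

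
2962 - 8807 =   -  5845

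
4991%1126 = 487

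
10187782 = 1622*6281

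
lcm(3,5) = 15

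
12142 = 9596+2546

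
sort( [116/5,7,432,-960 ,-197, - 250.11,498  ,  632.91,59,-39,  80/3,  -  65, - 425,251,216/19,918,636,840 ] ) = [ -960,-425, - 250.11, - 197, - 65, - 39,7,216/19, 116/5,80/3,59, 251,432,498, 632.91, 636,840,918]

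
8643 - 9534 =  - 891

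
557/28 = 557/28 = 19.89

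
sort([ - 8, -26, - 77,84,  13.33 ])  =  [ - 77, - 26,-8,13.33, 84] 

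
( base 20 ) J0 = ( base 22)h6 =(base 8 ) 574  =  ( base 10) 380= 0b101111100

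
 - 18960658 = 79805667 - 98766325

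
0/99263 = 0=0.00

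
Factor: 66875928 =2^3*3^1*7^1*31^1*12841^1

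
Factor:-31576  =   - 2^3*3947^1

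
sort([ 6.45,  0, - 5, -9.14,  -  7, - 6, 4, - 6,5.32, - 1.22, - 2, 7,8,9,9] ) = [-9.14, - 7 , - 6,-6,-5, - 2, - 1.22, 0,4, 5.32, 6.45, 7,8 , 9,9 ] 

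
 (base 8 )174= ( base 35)3j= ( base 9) 147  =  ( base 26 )4K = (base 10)124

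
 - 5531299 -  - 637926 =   -  4893373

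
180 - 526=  - 346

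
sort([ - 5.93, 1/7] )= [ - 5.93 , 1/7 ] 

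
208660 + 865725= 1074385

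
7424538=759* 9782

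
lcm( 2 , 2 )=2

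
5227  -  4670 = 557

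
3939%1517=905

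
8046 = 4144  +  3902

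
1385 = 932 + 453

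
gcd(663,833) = 17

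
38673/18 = 4297/2 = 2148.50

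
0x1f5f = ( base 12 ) 4793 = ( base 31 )8b2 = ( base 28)A6N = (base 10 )8031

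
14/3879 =14/3879= 0.00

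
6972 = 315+6657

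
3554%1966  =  1588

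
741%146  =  11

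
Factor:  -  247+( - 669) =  - 916 = - 2^2*229^1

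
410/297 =410/297 = 1.38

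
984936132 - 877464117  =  107472015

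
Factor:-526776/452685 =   -  175592/150895 =-2^3*5^( - 1 )*47^1 * 103^( - 1 )* 293^( - 1 ) * 467^1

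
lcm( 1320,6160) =18480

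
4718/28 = 168 + 1/2 = 168.50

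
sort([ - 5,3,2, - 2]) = [ - 5 , - 2,2,3]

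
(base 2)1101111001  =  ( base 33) qv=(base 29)11j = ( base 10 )889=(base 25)1ae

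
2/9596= 1/4798=0.00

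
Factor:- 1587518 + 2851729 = 1264211 = 13^1*31^1*3137^1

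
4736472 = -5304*(  -  893)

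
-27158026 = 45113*(  -  602) 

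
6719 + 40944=47663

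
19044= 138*138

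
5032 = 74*68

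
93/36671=93/36671 = 0.00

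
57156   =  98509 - 41353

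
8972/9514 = 4486/4757 = 0.94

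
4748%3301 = 1447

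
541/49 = 11 + 2/49 = 11.04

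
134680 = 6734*20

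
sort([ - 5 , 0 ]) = [ - 5,  0 ] 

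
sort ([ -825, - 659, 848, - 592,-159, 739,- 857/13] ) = [ - 825 , - 659, - 592, - 159,-857/13 , 739 , 848 ] 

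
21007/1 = 21007 = 21007.00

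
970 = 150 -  - 820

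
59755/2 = 29877  +  1/2 = 29877.50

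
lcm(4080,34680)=69360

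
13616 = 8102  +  5514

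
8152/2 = 4076=4076.00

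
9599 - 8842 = 757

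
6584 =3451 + 3133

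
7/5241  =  7/5241  =  0.00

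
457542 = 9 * 50838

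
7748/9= 860 + 8/9 = 860.89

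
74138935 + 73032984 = 147171919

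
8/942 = 4/471 = 0.01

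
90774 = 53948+36826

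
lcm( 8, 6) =24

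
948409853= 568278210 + 380131643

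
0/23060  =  0 = 0.00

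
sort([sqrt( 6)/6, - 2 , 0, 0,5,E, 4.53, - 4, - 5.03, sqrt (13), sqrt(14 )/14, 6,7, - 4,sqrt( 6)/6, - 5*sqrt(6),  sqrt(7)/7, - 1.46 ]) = [-5*sqrt (6),-5.03, - 4,  -  4, - 2, - 1.46,0, 0, sqrt(14) /14,sqrt( 7)/7, sqrt( 6)/6,sqrt (6 ) /6, E,  sqrt( 13), 4.53,5,6,7]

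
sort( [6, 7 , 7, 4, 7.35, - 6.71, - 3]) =[ - 6.71, - 3,4 , 6, 7, 7, 7.35] 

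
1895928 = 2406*788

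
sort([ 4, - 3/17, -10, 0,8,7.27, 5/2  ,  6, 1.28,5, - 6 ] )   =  [ - 10, - 6,  -  3/17,  0,  1.28,  5/2,4,5,6,7.27,8] 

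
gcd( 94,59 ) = 1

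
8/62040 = 1/7755 = 0.00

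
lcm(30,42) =210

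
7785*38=295830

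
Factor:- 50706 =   -  2^1*3^4*313^1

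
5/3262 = 5/3262 = 0.00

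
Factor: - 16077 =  - 3^1*23^1*233^1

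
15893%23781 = 15893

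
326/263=1 + 63/263= 1.24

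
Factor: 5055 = 3^1*5^1*337^1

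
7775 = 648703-640928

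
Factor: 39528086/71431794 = 3^( - 7 )*7^( - 1 )*13^2  *  83^1*1409^1 * 2333^( - 1) = 19764043/35715897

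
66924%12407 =4889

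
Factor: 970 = 2^1*5^1*97^1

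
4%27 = 4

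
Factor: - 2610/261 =- 10 = -2^1*5^1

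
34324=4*8581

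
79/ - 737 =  - 79/737 = - 0.11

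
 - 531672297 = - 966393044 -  - 434720747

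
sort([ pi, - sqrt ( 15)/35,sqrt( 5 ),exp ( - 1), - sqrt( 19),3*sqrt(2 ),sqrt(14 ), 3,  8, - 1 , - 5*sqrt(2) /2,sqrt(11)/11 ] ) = [ - sqrt (19 ), - 5*sqrt( 2)/2, - 1,- sqrt( 15)/35,sqrt( 11) /11 , exp( - 1), sqrt( 5 ), 3,  pi,sqrt ( 14),3*sqrt(2 ), 8 ] 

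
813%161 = 8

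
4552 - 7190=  - 2638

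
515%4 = 3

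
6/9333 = 2/3111 = 0.00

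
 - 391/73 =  - 6+47/73 = -  5.36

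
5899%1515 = 1354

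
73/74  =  73/74= 0.99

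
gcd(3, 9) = 3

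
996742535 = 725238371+271504164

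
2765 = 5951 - 3186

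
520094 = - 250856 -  - 770950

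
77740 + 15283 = 93023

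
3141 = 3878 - 737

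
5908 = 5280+628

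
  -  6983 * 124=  - 865892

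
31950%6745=4970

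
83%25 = 8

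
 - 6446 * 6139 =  - 39571994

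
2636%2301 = 335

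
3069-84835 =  - 81766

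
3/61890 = 1/20630= 0.00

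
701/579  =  701/579 = 1.21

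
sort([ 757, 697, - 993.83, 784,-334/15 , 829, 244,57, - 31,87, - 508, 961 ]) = [ - 993.83, - 508, - 31, - 334/15,57,87,244,697, 757,784,829,961]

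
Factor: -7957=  - 73^1*109^1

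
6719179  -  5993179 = 726000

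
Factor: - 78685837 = -78685837^1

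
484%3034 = 484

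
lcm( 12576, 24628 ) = 591072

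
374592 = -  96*(-3902 ) 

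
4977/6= 1659/2 = 829.50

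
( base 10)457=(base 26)HF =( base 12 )321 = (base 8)711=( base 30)F7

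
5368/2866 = 2684/1433= 1.87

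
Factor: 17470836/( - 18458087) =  - 2^2*3^3 * 83^1 * 229^( - 1)*1949^1 * 80603^(-1)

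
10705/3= 3568 + 1/3 = 3568.33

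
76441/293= 76441/293 = 260.89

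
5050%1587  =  289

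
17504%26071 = 17504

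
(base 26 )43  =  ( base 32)3B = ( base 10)107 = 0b1101011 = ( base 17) 65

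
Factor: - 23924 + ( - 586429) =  - 610353  =  -3^2*73^1*929^1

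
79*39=3081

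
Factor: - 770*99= -2^1*3^2*5^1 * 7^1*11^2 = - 76230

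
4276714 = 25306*169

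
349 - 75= 274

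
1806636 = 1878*962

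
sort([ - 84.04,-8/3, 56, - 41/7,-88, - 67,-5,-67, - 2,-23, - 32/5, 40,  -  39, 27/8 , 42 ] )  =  [ - 88,-84.04 , - 67 ,-67,-39, - 23 , - 32/5,-41/7,-5, - 8/3,-2,27/8, 40, 42, 56]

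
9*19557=176013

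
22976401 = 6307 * 3643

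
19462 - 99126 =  - 79664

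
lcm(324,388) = 31428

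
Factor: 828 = 2^2 *3^2*23^1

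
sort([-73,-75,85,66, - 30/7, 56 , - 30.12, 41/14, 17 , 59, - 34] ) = [  -  75,-73, - 34,-30.12, - 30/7,41/14, 17  ,  56, 59 , 66,  85 ]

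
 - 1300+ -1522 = - 2822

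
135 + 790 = 925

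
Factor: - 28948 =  - 2^2*7237^1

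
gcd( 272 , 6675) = 1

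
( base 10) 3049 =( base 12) 1921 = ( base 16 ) be9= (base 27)44p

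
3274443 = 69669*47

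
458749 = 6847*67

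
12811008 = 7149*1792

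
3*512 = 1536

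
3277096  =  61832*53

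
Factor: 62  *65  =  2^1*5^1*13^1*31^1 = 4030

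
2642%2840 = 2642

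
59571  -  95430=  - 35859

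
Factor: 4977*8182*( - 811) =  - 33025391154 = - 2^1*3^2*7^1*79^1*811^1 * 4091^1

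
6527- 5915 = 612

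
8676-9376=  -  700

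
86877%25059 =11700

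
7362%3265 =832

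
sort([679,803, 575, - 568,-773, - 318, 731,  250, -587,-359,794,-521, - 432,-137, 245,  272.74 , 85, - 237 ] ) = [  -  773, - 587,-568, - 521,-432,  -  359, - 318, - 237,-137,85,245,  250 , 272.74, 575 , 679,731,794,803]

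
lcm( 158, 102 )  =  8058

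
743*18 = 13374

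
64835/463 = 140  +  15/463=140.03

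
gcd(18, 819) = 9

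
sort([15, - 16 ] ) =[ - 16,15]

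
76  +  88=164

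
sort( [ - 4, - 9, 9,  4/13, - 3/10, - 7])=[ - 9, - 7, - 4, - 3/10,4/13, 9] 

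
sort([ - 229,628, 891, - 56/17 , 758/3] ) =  [  -  229,-56/17,758/3,628, 891 ]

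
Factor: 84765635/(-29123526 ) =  - 2^ ( - 1)*3^( - 1 )*5^1*4853921^ ( -1) * 16953127^1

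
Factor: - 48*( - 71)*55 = 2^4*3^1 * 5^1 * 11^1 *71^1 =187440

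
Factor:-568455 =- 3^1 * 5^1*37897^1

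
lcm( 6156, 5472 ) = 49248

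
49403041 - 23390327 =26012714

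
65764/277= 237 + 115/277 =237.42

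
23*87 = 2001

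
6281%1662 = 1295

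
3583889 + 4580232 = 8164121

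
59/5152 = 59/5152 = 0.01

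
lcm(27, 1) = 27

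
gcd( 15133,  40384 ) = 1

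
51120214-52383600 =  - 1263386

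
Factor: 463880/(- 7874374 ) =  - 2^2 * 5^1*11597^1*3937187^( - 1) = - 231940/3937187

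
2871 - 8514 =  - 5643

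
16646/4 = 8323/2 = 4161.50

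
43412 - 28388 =15024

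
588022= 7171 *82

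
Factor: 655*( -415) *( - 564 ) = 2^2*3^1*5^2 * 47^1*83^1*131^1 = 153309300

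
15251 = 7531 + 7720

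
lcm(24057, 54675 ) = 601425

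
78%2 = 0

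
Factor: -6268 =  - 2^2*1567^1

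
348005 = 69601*5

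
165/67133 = 15/6103= 0.00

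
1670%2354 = 1670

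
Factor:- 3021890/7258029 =-2^1*3^( - 1)* 5^1 * 302189^1*2419343^(  -  1)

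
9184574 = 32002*287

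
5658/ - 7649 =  - 1 + 1991/7649 = - 0.74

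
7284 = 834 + 6450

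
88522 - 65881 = 22641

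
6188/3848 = 1  +  45/74=1.61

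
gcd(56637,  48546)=8091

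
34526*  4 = 138104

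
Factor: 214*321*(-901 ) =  -2^1*3^1*17^1*53^1*107^2 = - 61893294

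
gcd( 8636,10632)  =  4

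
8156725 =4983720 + 3173005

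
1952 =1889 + 63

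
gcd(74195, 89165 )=5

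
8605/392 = 21+373/392 = 21.95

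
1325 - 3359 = -2034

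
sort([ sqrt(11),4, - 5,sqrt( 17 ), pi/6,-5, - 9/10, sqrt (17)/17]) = [ - 5, - 5, - 9/10,  sqrt( 17) /17, pi/6, sqrt ( 11 ) , 4, sqrt (17)]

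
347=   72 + 275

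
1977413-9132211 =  - 7154798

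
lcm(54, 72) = 216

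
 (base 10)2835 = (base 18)8d9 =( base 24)4M3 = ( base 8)5423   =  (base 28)3H7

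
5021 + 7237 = 12258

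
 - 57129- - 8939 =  - 48190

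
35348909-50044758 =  - 14695849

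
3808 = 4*952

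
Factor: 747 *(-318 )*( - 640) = 152029440= 2^8 *3^3*5^1*53^1*83^1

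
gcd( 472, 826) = 118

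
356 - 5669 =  - 5313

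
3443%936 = 635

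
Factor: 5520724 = 2^2*11^1 * 125471^1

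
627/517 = 57/47 = 1.21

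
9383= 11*853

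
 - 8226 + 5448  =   - 2778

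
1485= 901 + 584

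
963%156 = 27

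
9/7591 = 9/7591 = 0.00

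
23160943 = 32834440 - 9673497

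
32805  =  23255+9550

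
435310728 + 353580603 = 788891331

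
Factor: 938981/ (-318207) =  - 3^(-1 )*73^( - 1)*1453^( - 1) *938981^1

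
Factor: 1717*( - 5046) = - 8663982 = -2^1*3^1*17^1*29^2*101^1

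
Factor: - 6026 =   -  2^1*23^1*131^1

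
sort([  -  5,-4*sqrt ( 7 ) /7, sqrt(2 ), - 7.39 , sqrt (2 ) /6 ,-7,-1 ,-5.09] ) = [-7.39,-7,-5.09 , - 5, -4*sqrt(7)/7, - 1,sqrt( 2 )/6,sqrt(2) ]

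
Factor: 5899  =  17^1*347^1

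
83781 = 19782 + 63999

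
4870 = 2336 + 2534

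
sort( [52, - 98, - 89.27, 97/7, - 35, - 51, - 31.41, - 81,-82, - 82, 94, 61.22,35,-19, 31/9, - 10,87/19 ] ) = [ - 98,- 89.27, - 82 ,  -  82, - 81, - 51, - 35, - 31.41, - 19, - 10, 31/9, 87/19,97/7 , 35,52, 61.22,94]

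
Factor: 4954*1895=2^1*5^1*379^1*2477^1 =9387830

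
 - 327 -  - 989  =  662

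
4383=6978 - 2595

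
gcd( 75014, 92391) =1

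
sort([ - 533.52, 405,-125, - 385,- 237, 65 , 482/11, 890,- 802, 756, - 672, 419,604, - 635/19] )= [ - 802, - 672, - 533.52,-385,  -  237 ,  -  125, - 635/19, 482/11, 65, 405,419,604,756, 890]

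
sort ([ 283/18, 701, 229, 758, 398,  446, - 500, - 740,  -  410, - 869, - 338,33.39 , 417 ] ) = [ - 869,  -  740, - 500, - 410, - 338, 283/18,33.39, 229, 398,417,446,701,758 ]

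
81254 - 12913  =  68341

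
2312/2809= 2312/2809= 0.82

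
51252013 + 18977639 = 70229652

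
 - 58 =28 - 86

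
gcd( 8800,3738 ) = 2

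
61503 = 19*3237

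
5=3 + 2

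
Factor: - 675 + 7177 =2^1*3251^1 = 6502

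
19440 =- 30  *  (-648)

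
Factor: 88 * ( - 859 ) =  - 75592 = - 2^3*11^1*859^1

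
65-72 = -7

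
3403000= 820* 4150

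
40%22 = 18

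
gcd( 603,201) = 201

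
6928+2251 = 9179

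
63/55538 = 9/7934= 0.00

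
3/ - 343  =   - 3/343 = - 0.01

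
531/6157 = 531/6157 =0.09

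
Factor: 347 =347^1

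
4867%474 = 127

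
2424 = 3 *808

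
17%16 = 1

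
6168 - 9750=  - 3582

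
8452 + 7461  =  15913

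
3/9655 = 3/9655 = 0.00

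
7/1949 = 7/1949 = 0.00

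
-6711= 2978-9689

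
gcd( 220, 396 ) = 44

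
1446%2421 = 1446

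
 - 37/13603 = -37/13603= - 0.00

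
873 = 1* 873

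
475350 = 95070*5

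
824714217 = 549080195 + 275634022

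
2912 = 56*52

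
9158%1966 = 1294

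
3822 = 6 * 637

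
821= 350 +471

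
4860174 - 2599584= 2260590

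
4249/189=607/27 = 22.48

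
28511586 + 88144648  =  116656234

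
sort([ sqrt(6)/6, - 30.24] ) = [ - 30.24,sqrt( 6)/6 ] 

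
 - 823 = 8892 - 9715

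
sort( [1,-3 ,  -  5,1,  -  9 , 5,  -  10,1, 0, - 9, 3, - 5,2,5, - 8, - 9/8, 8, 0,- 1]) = [ - 10,  -  9,  -  9,-8, - 5, - 5,-3,  -  9/8, - 1,  0,  0,  1,  1, 1,2,  3, 5, 5,8]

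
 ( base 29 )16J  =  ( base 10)1034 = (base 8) 2012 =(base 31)12b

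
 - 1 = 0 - 1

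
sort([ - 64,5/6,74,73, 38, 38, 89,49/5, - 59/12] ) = [ - 64, -59/12, 5/6,49/5, 38,38,73,74,89]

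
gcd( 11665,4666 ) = 2333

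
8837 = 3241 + 5596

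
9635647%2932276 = 838819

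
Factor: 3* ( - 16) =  - 48 = - 2^4*3^1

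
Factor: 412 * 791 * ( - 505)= -2^2 * 5^1* 7^1 *101^1*103^1*113^1 = - 164575460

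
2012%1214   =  798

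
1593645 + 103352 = 1696997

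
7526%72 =38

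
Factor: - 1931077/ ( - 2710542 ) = 2^( - 1)*3^ ( - 1) *61^1 * 271^(-1) *1667^( - 1 )*31657^1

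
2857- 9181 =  - 6324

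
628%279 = 70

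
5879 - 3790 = 2089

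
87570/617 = 87570/617=141.93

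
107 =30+77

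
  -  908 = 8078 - 8986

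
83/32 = 83/32 = 2.59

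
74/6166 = 37/3083 = 0.01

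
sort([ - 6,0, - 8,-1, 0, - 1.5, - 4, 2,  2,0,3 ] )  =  [ - 8, - 6,-4, - 1.5,- 1,0, 0, 0, 2,2,3]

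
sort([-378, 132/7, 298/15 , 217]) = [-378, 132/7,298/15  ,  217]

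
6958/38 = 3479/19 = 183.11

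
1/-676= - 1 + 675/676 = -0.00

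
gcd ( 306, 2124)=18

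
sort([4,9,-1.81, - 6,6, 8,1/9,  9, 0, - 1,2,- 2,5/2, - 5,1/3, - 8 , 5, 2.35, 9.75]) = [-8, - 6 ,-5, - 2, - 1.81 , - 1,0, 1/9,1/3,2, 2.35, 5/2,4 , 5,6,8 , 9,9, 9.75]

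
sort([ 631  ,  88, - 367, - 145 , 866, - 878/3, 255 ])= [ - 367, - 878/3,- 145,88, 255, 631,866]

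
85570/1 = 85570= 85570.00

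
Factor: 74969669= 29^1*2585161^1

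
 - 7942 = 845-8787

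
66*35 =2310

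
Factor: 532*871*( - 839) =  - 2^2*7^1*13^1 * 19^1*67^1*839^1 =- 388769108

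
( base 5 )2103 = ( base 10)278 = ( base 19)EC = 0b100010110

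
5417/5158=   5417/5158=1.05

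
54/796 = 27/398 = 0.07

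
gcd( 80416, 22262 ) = 2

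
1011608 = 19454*52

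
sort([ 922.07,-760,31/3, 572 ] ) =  [- 760,31/3, 572,  922.07]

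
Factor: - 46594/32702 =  - 23297/16351  =  - 83^( - 1)*197^( - 1)*23297^1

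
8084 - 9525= -1441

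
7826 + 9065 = 16891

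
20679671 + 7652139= 28331810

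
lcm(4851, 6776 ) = 426888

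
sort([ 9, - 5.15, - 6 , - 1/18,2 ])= [ - 6, - 5.15, - 1/18,2, 9] 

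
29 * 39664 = 1150256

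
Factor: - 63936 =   -  2^6*3^3*37^1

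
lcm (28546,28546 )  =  28546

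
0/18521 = 0 = 0.00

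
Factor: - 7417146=-2^1*3^1*11^1*41^1*2741^1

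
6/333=2/111= 0.02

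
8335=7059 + 1276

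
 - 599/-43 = 599/43= 13.93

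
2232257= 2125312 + 106945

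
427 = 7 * 61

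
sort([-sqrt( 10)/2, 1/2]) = [ - sqrt( 10)/2,1/2] 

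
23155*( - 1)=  - 23155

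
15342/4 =3835 + 1/2 = 3835.50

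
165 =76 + 89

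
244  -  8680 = - 8436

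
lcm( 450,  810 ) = 4050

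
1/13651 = 1/13651 = 0.00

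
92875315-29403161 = 63472154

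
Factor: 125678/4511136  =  2^( - 4)*3^( - 1)*7^(  -  2)*47^1*137^ (-1 ) * 191^1  =  8977/322224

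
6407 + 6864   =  13271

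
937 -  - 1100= 2037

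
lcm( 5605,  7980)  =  470820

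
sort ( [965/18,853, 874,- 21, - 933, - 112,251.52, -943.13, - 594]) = [-943.13, - 933, - 594, - 112, - 21, 965/18,251.52,  853, 874]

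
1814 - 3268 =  - 1454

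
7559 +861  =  8420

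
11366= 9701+1665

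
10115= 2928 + 7187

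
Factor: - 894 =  - 2^1*3^1*149^1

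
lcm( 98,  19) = 1862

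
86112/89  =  967+49/89 = 967.55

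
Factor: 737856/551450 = 2^5*3^3*5^( - 2)*7^1* 41^( - 1 ) * 61^1*269^(-1)=368928/275725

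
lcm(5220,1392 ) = 20880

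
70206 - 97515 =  - 27309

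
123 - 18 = 105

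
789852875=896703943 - 106851068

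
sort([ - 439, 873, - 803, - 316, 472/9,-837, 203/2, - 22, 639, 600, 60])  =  [ - 837, - 803, -439, - 316, - 22, 472/9, 60,203/2,600,639,873 ]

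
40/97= 40/97=0.41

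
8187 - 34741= -26554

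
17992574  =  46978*383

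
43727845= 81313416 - 37585571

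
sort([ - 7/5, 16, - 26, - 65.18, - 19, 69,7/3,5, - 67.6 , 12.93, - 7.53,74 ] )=[ - 67.6, -65.18, - 26,-19, - 7.53, - 7/5,7/3,5,12.93,16,69,74]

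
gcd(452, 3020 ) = 4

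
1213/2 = 1213/2 = 606.50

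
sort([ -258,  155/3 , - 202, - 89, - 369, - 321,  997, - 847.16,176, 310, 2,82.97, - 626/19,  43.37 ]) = [ - 847.16, - 369, - 321, - 258, - 202 , - 89,-626/19,2, 43.37,155/3, 82.97, 176, 310, 997] 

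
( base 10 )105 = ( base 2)1101001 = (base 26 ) 41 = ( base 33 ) 36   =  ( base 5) 410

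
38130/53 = 38130/53 = 719.43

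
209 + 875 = 1084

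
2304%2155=149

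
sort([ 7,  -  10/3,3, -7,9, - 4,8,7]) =[  -  7, -4 , - 10/3,3,7, 7, 8,9 ]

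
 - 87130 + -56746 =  - 143876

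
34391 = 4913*7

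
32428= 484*67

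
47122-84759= -37637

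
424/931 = 424/931 = 0.46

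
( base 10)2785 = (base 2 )101011100001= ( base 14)102D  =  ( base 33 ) 2id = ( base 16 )ae1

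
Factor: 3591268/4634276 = 897817/1158569=897817^1*1158569^( - 1) 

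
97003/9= 97003/9  =  10778.11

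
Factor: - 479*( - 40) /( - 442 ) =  - 2^2*5^1*13^(- 1)*17^( - 1)*479^1 = - 9580/221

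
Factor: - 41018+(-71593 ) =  - 112611 = -  3^1*37537^1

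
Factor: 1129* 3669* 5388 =22318717788 = 2^2 * 3^2*449^1*1129^1 * 1223^1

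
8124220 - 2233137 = 5891083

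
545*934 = 509030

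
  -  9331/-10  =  933 + 1/10 = 933.10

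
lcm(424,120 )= 6360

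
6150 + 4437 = 10587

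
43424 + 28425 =71849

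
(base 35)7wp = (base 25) FDK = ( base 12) 5760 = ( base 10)9720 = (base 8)22770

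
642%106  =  6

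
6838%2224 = 166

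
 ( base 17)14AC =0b1100001101011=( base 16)186B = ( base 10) 6251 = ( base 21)E3E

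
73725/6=24575/2= 12287.50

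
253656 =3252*78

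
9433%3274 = 2885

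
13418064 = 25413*528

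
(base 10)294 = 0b100100110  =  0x126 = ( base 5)2134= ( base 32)96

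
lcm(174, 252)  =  7308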